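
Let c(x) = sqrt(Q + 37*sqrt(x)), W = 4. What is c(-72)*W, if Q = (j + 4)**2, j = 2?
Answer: 4*sqrt(36 + 222*I*sqrt(2)) ≈ 53.067 + 47.33*I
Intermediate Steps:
Q = 36 (Q = (2 + 4)**2 = 6**2 = 36)
c(x) = sqrt(36 + 37*sqrt(x))
c(-72)*W = sqrt(36 + 37*sqrt(-72))*4 = sqrt(36 + 37*(6*I*sqrt(2)))*4 = sqrt(36 + 222*I*sqrt(2))*4 = 4*sqrt(36 + 222*I*sqrt(2))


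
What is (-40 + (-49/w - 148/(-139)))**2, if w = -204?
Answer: 1203929034169/804062736 ≈ 1497.3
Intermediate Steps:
(-40 + (-49/w - 148/(-139)))**2 = (-40 + (-49/(-204) - 148/(-139)))**2 = (-40 + (-49*(-1/204) - 148*(-1/139)))**2 = (-40 + (49/204 + 148/139))**2 = (-40 + 37003/28356)**2 = (-1097237/28356)**2 = 1203929034169/804062736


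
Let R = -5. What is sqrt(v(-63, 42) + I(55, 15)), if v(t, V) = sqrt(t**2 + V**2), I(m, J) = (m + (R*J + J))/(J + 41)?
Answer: sqrt(-70 + 16464*sqrt(13))/28 ≈ 8.6964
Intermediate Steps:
I(m, J) = (m - 4*J)/(41 + J) (I(m, J) = (m + (-5*J + J))/(J + 41) = (m - 4*J)/(41 + J))
v(t, V) = sqrt(V**2 + t**2)
sqrt(v(-63, 42) + I(55, 15)) = sqrt(sqrt(42**2 + (-63)**2) + (55 - 4*15)/(41 + 15)) = sqrt(sqrt(1764 + 3969) + (55 - 60)/56) = sqrt(sqrt(5733) + (1/56)*(-5)) = sqrt(21*sqrt(13) - 5/56) = sqrt(-5/56 + 21*sqrt(13))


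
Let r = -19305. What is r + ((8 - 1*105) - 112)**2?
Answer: 24376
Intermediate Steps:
r + ((8 - 1*105) - 112)**2 = -19305 + ((8 - 1*105) - 112)**2 = -19305 + ((8 - 105) - 112)**2 = -19305 + (-97 - 112)**2 = -19305 + (-209)**2 = -19305 + 43681 = 24376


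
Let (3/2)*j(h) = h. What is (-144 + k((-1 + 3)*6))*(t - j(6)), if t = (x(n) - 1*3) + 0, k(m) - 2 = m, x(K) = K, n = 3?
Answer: 520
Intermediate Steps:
j(h) = 2*h/3
k(m) = 2 + m
t = 0 (t = (3 - 1*3) + 0 = (3 - 3) + 0 = 0 + 0 = 0)
(-144 + k((-1 + 3)*6))*(t - j(6)) = (-144 + (2 + (-1 + 3)*6))*(0 - 2*6/3) = (-144 + (2 + 2*6))*(0 - 1*4) = (-144 + (2 + 12))*(0 - 4) = (-144 + 14)*(-4) = -130*(-4) = 520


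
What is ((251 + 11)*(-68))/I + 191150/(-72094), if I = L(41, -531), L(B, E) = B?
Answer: -646131927/1477927 ≈ -437.19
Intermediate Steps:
I = 41
((251 + 11)*(-68))/I + 191150/(-72094) = ((251 + 11)*(-68))/41 + 191150/(-72094) = (262*(-68))*(1/41) + 191150*(-1/72094) = -17816*1/41 - 95575/36047 = -17816/41 - 95575/36047 = -646131927/1477927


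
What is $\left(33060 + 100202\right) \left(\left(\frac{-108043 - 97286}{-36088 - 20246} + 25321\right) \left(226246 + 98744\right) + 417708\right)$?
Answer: $\frac{10298193989304936834}{9389} \approx 1.0968 \cdot 10^{15}$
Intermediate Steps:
$\left(33060 + 100202\right) \left(\left(\frac{-108043 - 97286}{-36088 - 20246} + 25321\right) \left(226246 + 98744\right) + 417708\right) = 133262 \left(\left(- \frac{205329}{-56334} + 25321\right) 324990 + 417708\right) = 133262 \left(\left(\left(-205329\right) \left(- \frac{1}{56334}\right) + 25321\right) 324990 + 417708\right) = 133262 \left(\left(\frac{68443}{18778} + 25321\right) 324990 + 417708\right) = 133262 \left(\frac{475546181}{18778} \cdot 324990 + 417708\right) = 133262 \left(\frac{77273876681595}{9389} + 417708\right) = 133262 \cdot \frac{77277798542007}{9389} = \frac{10298193989304936834}{9389}$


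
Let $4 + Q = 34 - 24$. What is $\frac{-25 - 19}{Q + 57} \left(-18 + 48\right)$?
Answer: $- \frac{440}{21} \approx -20.952$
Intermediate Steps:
$Q = 6$ ($Q = -4 + \left(34 - 24\right) = -4 + 10 = 6$)
$\frac{-25 - 19}{Q + 57} \left(-18 + 48\right) = \frac{-25 - 19}{6 + 57} \left(-18 + 48\right) = - \frac{44}{63} \cdot 30 = \left(-44\right) \frac{1}{63} \cdot 30 = \left(- \frac{44}{63}\right) 30 = - \frac{440}{21}$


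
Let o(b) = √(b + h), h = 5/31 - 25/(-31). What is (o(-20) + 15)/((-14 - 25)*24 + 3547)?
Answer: 15/2611 + I*√18290/80941 ≈ 0.0057449 + 0.0016709*I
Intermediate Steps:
h = 30/31 (h = 5*(1/31) - 25*(-1/31) = 5/31 + 25/31 = 30/31 ≈ 0.96774)
o(b) = √(30/31 + b) (o(b) = √(b + 30/31) = √(30/31 + b))
(o(-20) + 15)/((-14 - 25)*24 + 3547) = (√(930 + 961*(-20))/31 + 15)/((-14 - 25)*24 + 3547) = (√(930 - 19220)/31 + 15)/(-39*24 + 3547) = (√(-18290)/31 + 15)/(-936 + 3547) = ((I*√18290)/31 + 15)/2611 = (I*√18290/31 + 15)*(1/2611) = (15 + I*√18290/31)*(1/2611) = 15/2611 + I*√18290/80941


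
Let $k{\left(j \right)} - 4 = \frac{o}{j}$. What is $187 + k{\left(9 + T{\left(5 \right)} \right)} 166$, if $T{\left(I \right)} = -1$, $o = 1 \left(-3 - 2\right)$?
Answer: $\frac{2989}{4} \approx 747.25$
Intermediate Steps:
$o = -5$ ($o = 1 \left(-5\right) = -5$)
$k{\left(j \right)} = 4 - \frac{5}{j}$
$187 + k{\left(9 + T{\left(5 \right)} \right)} 166 = 187 + \left(4 - \frac{5}{9 - 1}\right) 166 = 187 + \left(4 - \frac{5}{8}\right) 166 = 187 + \frac{27}{8} \cdot 166 = 187 + \frac{2241}{4} = \frac{2989}{4}$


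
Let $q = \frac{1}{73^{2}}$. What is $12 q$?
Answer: $\frac{12}{5329} \approx 0.0022518$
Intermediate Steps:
$q = \frac{1}{5329} \approx 0.00018765$
$12 q = 12 \cdot \frac{1}{5329} = \frac{12}{5329}$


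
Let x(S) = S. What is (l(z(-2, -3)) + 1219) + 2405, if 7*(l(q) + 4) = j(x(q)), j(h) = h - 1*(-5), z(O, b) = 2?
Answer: 3621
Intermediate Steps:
j(h) = 5 + h (j(h) = h + 5 = 5 + h)
l(q) = -23/7 + q/7 (l(q) = -4 + (5 + q)/7 = -4 + (5/7 + q/7) = -23/7 + q/7)
(l(z(-2, -3)) + 1219) + 2405 = ((-23/7 + (1/7)*2) + 1219) + 2405 = ((-23/7 + 2/7) + 1219) + 2405 = (-3 + 1219) + 2405 = 1216 + 2405 = 3621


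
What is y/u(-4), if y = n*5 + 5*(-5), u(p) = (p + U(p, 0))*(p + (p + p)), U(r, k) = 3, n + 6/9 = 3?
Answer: -10/9 ≈ -1.1111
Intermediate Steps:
n = 7/3 (n = -⅔ + 3 = 7/3 ≈ 2.3333)
u(p) = 3*p*(3 + p) (u(p) = (p + 3)*(p + (p + p)) = (3 + p)*(p + 2*p) = (3 + p)*(3*p) = 3*p*(3 + p))
y = -40/3 (y = (7/3)*5 + 5*(-5) = 35/3 - 25 = -40/3 ≈ -13.333)
y/u(-4) = -40*(-1/(12*(3 - 4)))/3 = -40/(3*(3*(-4)*(-1))) = -40/3/12 = -40/3*1/12 = -10/9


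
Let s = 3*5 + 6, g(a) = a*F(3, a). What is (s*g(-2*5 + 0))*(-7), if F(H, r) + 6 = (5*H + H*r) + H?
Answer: -26460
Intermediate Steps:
F(H, r) = -6 + 6*H + H*r (F(H, r) = -6 + ((5*H + H*r) + H) = -6 + (6*H + H*r) = -6 + 6*H + H*r)
g(a) = a*(12 + 3*a) (g(a) = a*(-6 + 6*3 + 3*a) = a*(-6 + 18 + 3*a) = a*(12 + 3*a))
s = 21 (s = 15 + 6 = 21)
(s*g(-2*5 + 0))*(-7) = (21*(3*(-2*5 + 0)*(4 + (-2*5 + 0))))*(-7) = (21*(3*(-10 + 0)*(4 + (-10 + 0))))*(-7) = (21*(3*(-10)*(4 - 10)))*(-7) = (21*(3*(-10)*(-6)))*(-7) = (21*180)*(-7) = 3780*(-7) = -26460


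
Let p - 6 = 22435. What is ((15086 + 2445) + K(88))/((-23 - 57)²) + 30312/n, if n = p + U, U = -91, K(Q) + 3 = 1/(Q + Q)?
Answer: 687277333/167833600 ≈ 4.0950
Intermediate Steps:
K(Q) = -3 + 1/(2*Q) (K(Q) = -3 + 1/(Q + Q) = -3 + 1/(2*Q))
p = 22441 (p = 6 + 22435 = 22441)
n = 22350 (n = 22441 - 91 = 22350)
((15086 + 2445) + K(88))/((-23 - 57)²) + 30312/n = ((15086 + 2445) + (-3 + (½)/88))/((-23 - 57)²) + 30312/22350 = (17531 + (-3 + (½)*(1/88)))/((-80)²) + 30312*(1/22350) = (17531 + (-3 + 1/176))/6400 + 5052/3725 = (17531 - 527/176)*(1/6400) + 5052/3725 = (3084929/176)*(1/6400) + 5052/3725 = 3084929/1126400 + 5052/3725 = 687277333/167833600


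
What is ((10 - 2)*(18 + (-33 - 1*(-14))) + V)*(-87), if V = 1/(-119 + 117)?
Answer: 1479/2 ≈ 739.50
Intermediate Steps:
V = -1/2 (V = 1/(-2) = -1/2 ≈ -0.50000)
((10 - 2)*(18 + (-33 - 1*(-14))) + V)*(-87) = ((10 - 2)*(18 + (-33 - 1*(-14))) - 1/2)*(-87) = (8*(18 + (-33 + 14)) - 1/2)*(-87) = (8*(18 - 19) - 1/2)*(-87) = (8*(-1) - 1/2)*(-87) = (-8 - 1/2)*(-87) = -17/2*(-87) = 1479/2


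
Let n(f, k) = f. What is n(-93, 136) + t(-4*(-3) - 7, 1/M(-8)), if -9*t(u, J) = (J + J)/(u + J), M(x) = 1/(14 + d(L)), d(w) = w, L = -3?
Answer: -6707/72 ≈ -93.153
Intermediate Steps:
M(x) = 1/11 (M(x) = 1/(14 - 3) = 1/11)
t(u, J) = -2*J/(9*(J + u)) (t(u, J) = -(J + J)/(9*(u + J)) = -2*J/(9*(J + u)))
n(-93, 136) + t(-4*(-3) - 7, 1/M(-8)) = -93 - 2/(1/11*(9/(1/11) + 9*(-4*(-3) - 7))) = -93 - 2*11/(9*11 + 9*(12 - 7)) = -93 - 2*11/(99 + 9*5) = -93 - 2*11/(99 + 45) = -93 - 2*11/144 = -93 - 2*11*1/144 = -93 - 11/72 = -6707/72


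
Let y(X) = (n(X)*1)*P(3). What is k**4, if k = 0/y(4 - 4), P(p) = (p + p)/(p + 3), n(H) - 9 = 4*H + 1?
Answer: 0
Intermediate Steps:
n(H) = 10 + 4*H (n(H) = 9 + (4*H + 1) = 9 + (1 + 4*H) = 10 + 4*H)
P(p) = 2*p/(3 + p) (P(p) = (2*p)/(3 + p) = 2*p/(3 + p))
y(X) = 10 + 4*X (y(X) = ((10 + 4*X)*1)*(2*3/(3 + 3)) = (10 + 4*X)*(2*3/6) = (10 + 4*X)*(2*3*(1/6)) = (10 + 4*X)*1 = 10 + 4*X)
k = 0 (k = 0/(10 + 4*(4 - 4)) = 0/(10 + 4*0) = 0/(10 + 0) = 0/10 = 0*(1/10) = 0)
k**4 = 0**4 = 0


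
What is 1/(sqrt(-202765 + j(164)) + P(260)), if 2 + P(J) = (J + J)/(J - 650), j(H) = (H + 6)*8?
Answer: -6/362549 - 9*I*sqrt(201405)/1812745 ≈ -1.6549e-5 - 0.0022281*I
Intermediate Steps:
j(H) = 48 + 8*H (j(H) = (6 + H)*8 = 48 + 8*H)
P(J) = -2 + 2*J/(-650 + J) (P(J) = -2 + (J + J)/(J - 650) = -2 + (2*J)/(-650 + J) = -2 + 2*J/(-650 + J))
1/(sqrt(-202765 + j(164)) + P(260)) = 1/(sqrt(-202765 + (48 + 8*164)) + 1300/(-650 + 260)) = 1/(sqrt(-202765 + (48 + 1312)) + 1300/(-390)) = 1/(sqrt(-202765 + 1360) + 1300*(-1/390)) = 1/(sqrt(-201405) - 10/3) = 1/(I*sqrt(201405) - 10/3) = 1/(-10/3 + I*sqrt(201405))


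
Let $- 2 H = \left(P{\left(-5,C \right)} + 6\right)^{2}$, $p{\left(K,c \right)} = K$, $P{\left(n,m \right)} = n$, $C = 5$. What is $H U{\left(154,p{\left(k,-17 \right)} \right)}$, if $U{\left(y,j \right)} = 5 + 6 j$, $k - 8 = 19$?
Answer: $- \frac{167}{2} \approx -83.5$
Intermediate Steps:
$k = 27$ ($k = 8 + 19 = 27$)
$H = - \frac{1}{2}$ ($H = - \frac{\left(-5 + 6\right)^{2}}{2} = - \frac{1^{2}}{2} = \left(- \frac{1}{2}\right) 1 = - \frac{1}{2} \approx -0.5$)
$H U{\left(154,p{\left(k,-17 \right)} \right)} = - \frac{5 + 6 \cdot 27}{2} = - \frac{5 + 162}{2} = \left(- \frac{1}{2}\right) 167 = - \frac{167}{2}$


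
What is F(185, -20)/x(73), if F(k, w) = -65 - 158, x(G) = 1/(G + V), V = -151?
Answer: 17394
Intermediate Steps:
x(G) = 1/(-151 + G) (x(G) = 1/(G - 151) = 1/(-151 + G))
F(k, w) = -223
F(185, -20)/x(73) = -223/(1/(-151 + 73)) = -223/(1/(-78)) = -223/(-1/78) = -223*(-78) = 17394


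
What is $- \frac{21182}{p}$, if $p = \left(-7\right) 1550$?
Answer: $\frac{1513}{775} \approx 1.9523$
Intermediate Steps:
$p = -10850$
$- \frac{21182}{p} = - \frac{21182}{-10850} = \left(-21182\right) \left(- \frac{1}{10850}\right) = \frac{1513}{775}$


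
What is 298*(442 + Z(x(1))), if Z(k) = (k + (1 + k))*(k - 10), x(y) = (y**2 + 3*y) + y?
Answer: 115326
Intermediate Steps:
x(y) = y**2 + 4*y
Z(k) = (1 + 2*k)*(-10 + k)
298*(442 + Z(x(1))) = 298*(442 + (-10 - 19*(4 + 1) + 2*(1*(4 + 1))**2)) = 298*(442 + (-10 - 19*5 + 2*(1*5)**2)) = 298*(442 + (-10 - 19*5 + 2*5**2)) = 298*(442 + (-10 - 95 + 2*25)) = 298*(442 + (-10 - 95 + 50)) = 298*(442 - 55) = 298*387 = 115326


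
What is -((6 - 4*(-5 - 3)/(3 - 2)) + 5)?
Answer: -43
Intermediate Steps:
-((6 - 4*(-5 - 3)/(3 - 2)) + 5) = -((6 - (-32)/1) + 5) = -((6 - (-32)) + 5) = -((6 - 4*(-8)) + 5) = -((6 + 32) + 5) = -(38 + 5) = -1*43 = -43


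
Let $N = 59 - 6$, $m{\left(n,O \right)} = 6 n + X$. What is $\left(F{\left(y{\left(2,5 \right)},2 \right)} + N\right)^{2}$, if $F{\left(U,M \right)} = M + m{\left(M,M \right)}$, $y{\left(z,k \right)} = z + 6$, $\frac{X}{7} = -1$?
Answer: $3600$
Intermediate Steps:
$X = -7$ ($X = 7 \left(-1\right) = -7$)
$y{\left(z,k \right)} = 6 + z$
$m{\left(n,O \right)} = -7 + 6 n$ ($m{\left(n,O \right)} = 6 n - 7 = -7 + 6 n$)
$N = 53$
$F{\left(U,M \right)} = -7 + 7 M$ ($F{\left(U,M \right)} = M + \left(-7 + 6 M\right) = -7 + 7 M$)
$\left(F{\left(y{\left(2,5 \right)},2 \right)} + N\right)^{2} = \left(\left(-7 + 7 \cdot 2\right) + 53\right)^{2} = \left(\left(-7 + 14\right) + 53\right)^{2} = \left(7 + 53\right)^{2} = 60^{2} = 3600$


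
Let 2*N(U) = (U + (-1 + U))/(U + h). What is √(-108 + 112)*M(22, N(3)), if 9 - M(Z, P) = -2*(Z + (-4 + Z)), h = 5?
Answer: 178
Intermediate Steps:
N(U) = (-1 + 2*U)/(2*(5 + U)) (N(U) = ((U + (-1 + U))/(U + 5))/2 = ((-1 + 2*U)/(5 + U))/2 = (-1 + 2*U)/(2*(5 + U)))
M(Z, P) = 1 + 4*Z (M(Z, P) = 9 - (-2)*(Z + (-4 + Z)) = 9 - (-2)*(-4 + 2*Z) = 9 - (8 - 4*Z) = 9 + (-8 + 4*Z) = 1 + 4*Z)
√(-108 + 112)*M(22, N(3)) = √(-108 + 112)*(1 + 4*22) = √4*(1 + 88) = 2*89 = 178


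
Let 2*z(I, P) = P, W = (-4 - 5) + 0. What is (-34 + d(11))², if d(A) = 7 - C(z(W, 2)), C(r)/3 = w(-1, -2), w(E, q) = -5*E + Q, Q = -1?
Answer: 1521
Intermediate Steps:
W = -9 (W = -9 + 0 = -9)
w(E, q) = -1 - 5*E (w(E, q) = -5*E - 1 = -1 - 5*E)
z(I, P) = P/2
C(r) = 12 (C(r) = 3*(-1 - 5*(-1)) = 3*(-1 + 5) = 3*4 = 12)
d(A) = -5 (d(A) = 7 - 1*12 = 7 - 12 = -5)
(-34 + d(11))² = (-34 - 5)² = (-39)² = 1521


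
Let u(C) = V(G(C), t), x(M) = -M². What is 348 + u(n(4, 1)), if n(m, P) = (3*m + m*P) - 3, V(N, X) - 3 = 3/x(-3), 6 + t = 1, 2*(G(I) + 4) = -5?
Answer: 1052/3 ≈ 350.67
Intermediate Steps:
G(I) = -13/2 (G(I) = -4 + (½)*(-5) = -4 - 5/2 = -13/2)
t = -5 (t = -6 + 1 = -5)
V(N, X) = 8/3 (V(N, X) = 3 + 3/((-1*(-3)²)) = 3 + 3/((-1*9)) = 3 + 3/(-9) = 3 + 3*(-⅑) = 3 - ⅓ = 8/3)
n(m, P) = -3 + 3*m + P*m (n(m, P) = (3*m + P*m) - 3 = -3 + 3*m + P*m)
u(C) = 8/3
348 + u(n(4, 1)) = 348 + 8/3 = 1052/3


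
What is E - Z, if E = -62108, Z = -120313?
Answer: 58205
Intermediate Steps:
E - Z = -62108 - 1*(-120313) = -62108 + 120313 = 58205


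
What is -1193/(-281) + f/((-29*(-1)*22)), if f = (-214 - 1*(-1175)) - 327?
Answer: 469644/89639 ≈ 5.2393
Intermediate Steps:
f = 634 (f = (-214 + 1175) - 327 = 961 - 327 = 634)
-1193/(-281) + f/((-29*(-1)*22)) = -1193/(-281) + 634/((-29*(-1)*22)) = -1193*(-1/281) + 634/((29*22)) = 1193/281 + 634/638 = 1193/281 + 634*(1/638) = 1193/281 + 317/319 = 469644/89639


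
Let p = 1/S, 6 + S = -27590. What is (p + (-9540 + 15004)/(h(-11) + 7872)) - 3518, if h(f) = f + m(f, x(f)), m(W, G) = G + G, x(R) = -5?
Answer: -762045720835/216656196 ≈ -3517.3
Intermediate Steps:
S = -27596 (S = -6 - 27590 = -27596)
m(W, G) = 2*G
h(f) = -10 + f (h(f) = f + 2*(-5) = f - 10 = -10 + f)
p = -1/27596 (p = 1/(-27596) = -1/27596 ≈ -3.6237e-5)
(p + (-9540 + 15004)/(h(-11) + 7872)) - 3518 = (-1/27596 + (-9540 + 15004)/((-10 - 11) + 7872)) - 3518 = (-1/27596 + 5464/(-21 + 7872)) - 3518 = (-1/27596 + 5464/7851) - 3518 = 150776693/216656196 - 3518 = -762045720835/216656196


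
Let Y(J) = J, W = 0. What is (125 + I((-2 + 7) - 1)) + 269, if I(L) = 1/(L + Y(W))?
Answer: 1577/4 ≈ 394.25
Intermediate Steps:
I(L) = 1/L (I(L) = 1/(L + 0) = 1/L)
(125 + I((-2 + 7) - 1)) + 269 = (125 + 1/((-2 + 7) - 1)) + 269 = (125 + 1/(5 - 1)) + 269 = (125 + 1/4) + 269 = (125 + ¼) + 269 = 501/4 + 269 = 1577/4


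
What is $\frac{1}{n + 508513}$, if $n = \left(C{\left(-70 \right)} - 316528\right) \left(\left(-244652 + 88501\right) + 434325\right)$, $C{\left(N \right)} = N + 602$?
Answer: $- \frac{1}{87901362791} \approx -1.1376 \cdot 10^{-11}$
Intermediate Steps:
$C{\left(N \right)} = 602 + N$
$n = -87901871304$ ($n = \left(\left(602 - 70\right) - 316528\right) \left(\left(-244652 + 88501\right) + 434325\right) = \left(532 - 316528\right) \left(-156151 + 434325\right) = \left(-315996\right) 278174 = -87901871304$)
$\frac{1}{n + 508513} = \frac{1}{-87901871304 + 508513} = \frac{1}{-87901362791} = - \frac{1}{87901362791}$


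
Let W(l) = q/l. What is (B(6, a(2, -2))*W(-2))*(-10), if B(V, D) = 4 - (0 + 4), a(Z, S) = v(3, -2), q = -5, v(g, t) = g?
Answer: 0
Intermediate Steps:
a(Z, S) = 3
W(l) = -5/l
B(V, D) = 0 (B(V, D) = 4 - 1*4 = 4 - 4 = 0)
(B(6, a(2, -2))*W(-2))*(-10) = (0*(-5/(-2)))*(-10) = (0*(-5*(-1/2)))*(-10) = (0*(5/2))*(-10) = 0*(-10) = 0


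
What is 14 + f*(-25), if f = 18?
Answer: -436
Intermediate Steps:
14 + f*(-25) = 14 + 18*(-25) = 14 - 450 = -436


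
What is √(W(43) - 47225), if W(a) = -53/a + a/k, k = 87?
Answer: I*√660928032867/3741 ≈ 217.31*I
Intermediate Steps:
W(a) = -53/a + a/87
√(W(43) - 47225) = √((-53/43 + (1/87)*43) - 47225) = √((-53*1/43 + 43/87) - 47225) = √((-53/43 + 43/87) - 47225) = √(-2762/3741 - 47225) = √(-176671487/3741) = I*√660928032867/3741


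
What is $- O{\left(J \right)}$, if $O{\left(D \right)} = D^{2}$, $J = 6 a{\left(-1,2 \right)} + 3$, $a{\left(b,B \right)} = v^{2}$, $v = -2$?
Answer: $-729$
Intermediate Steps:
$a{\left(b,B \right)} = 4$ ($a{\left(b,B \right)} = \left(-2\right)^{2} = 4$)
$J = 27$ ($J = 6 \cdot 4 + 3 = 24 + 3 = 27$)
$- O{\left(J \right)} = - 27^{2} = \left(-1\right) 729 = -729$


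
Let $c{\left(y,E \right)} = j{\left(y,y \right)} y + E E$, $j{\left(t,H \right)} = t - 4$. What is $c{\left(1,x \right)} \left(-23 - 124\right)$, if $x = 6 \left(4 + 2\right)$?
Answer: $-190071$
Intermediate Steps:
$j{\left(t,H \right)} = -4 + t$
$x = 36$ ($x = 6 \cdot 6 = 36$)
$c{\left(y,E \right)} = E^{2} + y \left(-4 + y\right)$ ($c{\left(y,E \right)} = \left(-4 + y\right) y + E E = y \left(-4 + y\right) + E^{2} = E^{2} + y \left(-4 + y\right)$)
$c{\left(1,x \right)} \left(-23 - 124\right) = \left(36^{2} + 1 \left(-4 + 1\right)\right) \left(-23 - 124\right) = \left(1296 + 1 \left(-3\right)\right) \left(-147\right) = \left(1296 - 3\right) \left(-147\right) = 1293 \left(-147\right) = -190071$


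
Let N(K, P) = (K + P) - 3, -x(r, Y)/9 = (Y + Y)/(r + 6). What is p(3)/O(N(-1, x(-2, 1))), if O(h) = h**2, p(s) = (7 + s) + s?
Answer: 52/289 ≈ 0.17993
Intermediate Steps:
x(r, Y) = -18*Y/(6 + r) (x(r, Y) = -9*(Y + Y)/(r + 6) = -9*2*Y/(6 + r) = -18*Y/(6 + r))
N(K, P) = -3 + K + P
p(s) = 7 + 2*s
p(3)/O(N(-1, x(-2, 1))) = (7 + 2*3)/((-3 - 1 - 18*1/(6 - 2))**2) = (7 + 6)/((-3 - 1 - 18*1/4)**2) = 13/((-3 - 1 - 18*1*1/4)**2) = 13/((-3 - 1 - 9/2)**2) = 13/((-17/2)**2) = 13/(289/4) = 13*(4/289) = 52/289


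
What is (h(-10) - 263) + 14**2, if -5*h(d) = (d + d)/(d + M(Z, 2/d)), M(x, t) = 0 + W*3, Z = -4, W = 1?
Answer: -473/7 ≈ -67.571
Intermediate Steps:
M(x, t) = 3 (M(x, t) = 0 + 1*3 = 0 + 3 = 3)
h(d) = -2*d/(5*(3 + d)) (h(d) = -(d + d)/(5*(d + 3)) = -2*d/(5*(3 + d)))
(h(-10) - 263) + 14**2 = (-2*(-10)/(15 + 5*(-10)) - 263) + 14**2 = (-2*(-10)/(15 - 50) - 263) + 196 = (-2*(-10)/(-35) - 263) + 196 = (-2*(-10)*(-1/35) - 263) + 196 = (-4/7 - 263) + 196 = -1845/7 + 196 = -473/7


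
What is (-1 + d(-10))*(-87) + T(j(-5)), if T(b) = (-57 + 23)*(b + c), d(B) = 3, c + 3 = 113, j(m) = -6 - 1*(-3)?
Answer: -3812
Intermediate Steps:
j(m) = -3 (j(m) = -6 + 3 = -3)
c = 110 (c = -3 + 113 = 110)
T(b) = -3740 - 34*b (T(b) = (-57 + 23)*(b + 110) = -34*(110 + b) = -3740 - 34*b)
(-1 + d(-10))*(-87) + T(j(-5)) = (-1 + 3)*(-87) + (-3740 - 34*(-3)) = 2*(-87) + (-3740 + 102) = -174 - 3638 = -3812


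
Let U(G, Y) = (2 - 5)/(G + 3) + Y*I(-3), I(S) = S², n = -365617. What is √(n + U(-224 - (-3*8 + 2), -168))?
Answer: 2*I*√3634668733/199 ≈ 605.91*I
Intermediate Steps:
U(G, Y) = -3/(3 + G) + 9*Y (U(G, Y) = (2 - 5)/(G + 3) + Y*(-3)² = -3/(3 + G) + Y*9 = -3/(3 + G) + 9*Y)
√(n + U(-224 - (-3*8 + 2), -168)) = √(-365617 + 3*(-1 + 9*(-168) + 3*(-224 - (-3*8 + 2))*(-168))/(3 + (-224 - (-3*8 + 2)))) = √(-365617 + 3*(-1 - 1512 + 3*(-224 - (-24 + 2))*(-168))/(3 + (-224 - (-24 + 2)))) = √(-365617 + 3*(-1 - 1512 + 3*(-224 - 1*(-22))*(-168))/(3 + (-224 - 1*(-22)))) = √(-365617 + 3*(-1 - 1512 + 3*(-224 + 22)*(-168))/(3 + (-224 + 22))) = √(-365617 + 3*(-1 - 1512 + 3*(-202)*(-168))/(3 - 202)) = √(-365617 + 3*(-1 - 1512 + 101808)/(-199)) = √(-365617 + 3*(-1/199)*100295) = √(-365617 - 300885/199) = √(-73058668/199) = 2*I*√3634668733/199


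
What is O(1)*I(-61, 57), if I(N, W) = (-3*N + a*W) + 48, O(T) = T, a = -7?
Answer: -168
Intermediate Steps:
I(N, W) = 48 - 7*W - 3*N (I(N, W) = (-3*N - 7*W) + 48 = (-7*W - 3*N) + 48 = 48 - 7*W - 3*N)
O(1)*I(-61, 57) = 1*(48 - 7*57 - 3*(-61)) = 1*(48 - 399 + 183) = 1*(-168) = -168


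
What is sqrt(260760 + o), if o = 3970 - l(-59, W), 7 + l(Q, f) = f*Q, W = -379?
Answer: 2*sqrt(60594) ≈ 492.32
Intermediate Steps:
l(Q, f) = -7 + Q*f (l(Q, f) = -7 + f*Q = -7 + Q*f)
o = -18384 (o = 3970 - (-7 - 59*(-379)) = 3970 - (-7 + 22361) = 3970 - 1*22354 = 3970 - 22354 = -18384)
sqrt(260760 + o) = sqrt(260760 - 18384) = sqrt(242376) = 2*sqrt(60594)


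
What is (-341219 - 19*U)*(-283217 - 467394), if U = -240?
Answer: 252699948649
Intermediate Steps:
(-341219 - 19*U)*(-283217 - 467394) = (-341219 - 19*(-240))*(-283217 - 467394) = (-341219 + 4560)*(-750611) = -336659*(-750611) = 252699948649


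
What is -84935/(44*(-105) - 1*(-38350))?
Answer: -16987/6746 ≈ -2.5181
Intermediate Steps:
-84935/(44*(-105) - 1*(-38350)) = -84935/(-4620 + 38350) = -84935/33730 = -84935*1/33730 = -16987/6746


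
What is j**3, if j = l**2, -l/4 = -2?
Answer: 262144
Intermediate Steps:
l = 8 (l = -4*(-2) = 8)
j = 64 (j = 8**2 = 64)
j**3 = 64**3 = 262144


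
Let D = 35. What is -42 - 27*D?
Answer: -987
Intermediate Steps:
-42 - 27*D = -42 - 27*35 = -42 - 945 = -987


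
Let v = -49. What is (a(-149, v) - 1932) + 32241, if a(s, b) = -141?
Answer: 30168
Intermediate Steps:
(a(-149, v) - 1932) + 32241 = (-141 - 1932) + 32241 = -2073 + 32241 = 30168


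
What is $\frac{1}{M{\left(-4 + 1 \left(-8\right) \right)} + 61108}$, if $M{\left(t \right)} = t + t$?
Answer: $\frac{1}{61084} \approx 1.6371 \cdot 10^{-5}$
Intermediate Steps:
$M{\left(t \right)} = 2 t$
$\frac{1}{M{\left(-4 + 1 \left(-8\right) \right)} + 61108} = \frac{1}{2 \left(-4 + 1 \left(-8\right)\right) + 61108} = \frac{1}{2 \left(-4 - 8\right) + 61108} = \frac{1}{2 \left(-12\right) + 61108} = \frac{1}{-24 + 61108} = \frac{1}{61084}$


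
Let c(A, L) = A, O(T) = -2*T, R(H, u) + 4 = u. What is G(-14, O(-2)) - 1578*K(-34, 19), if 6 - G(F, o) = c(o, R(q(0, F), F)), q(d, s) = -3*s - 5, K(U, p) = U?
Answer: 53654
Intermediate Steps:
q(d, s) = -5 - 3*s
R(H, u) = -4 + u
G(F, o) = 6 - o
G(-14, O(-2)) - 1578*K(-34, 19) = (6 - (-2)*(-2)) - 1578*(-34) = (6 - 1*4) + 53652 = (6 - 4) + 53652 = 2 + 53652 = 53654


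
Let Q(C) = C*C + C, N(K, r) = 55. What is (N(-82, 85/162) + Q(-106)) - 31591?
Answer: -20406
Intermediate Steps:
Q(C) = C + C² (Q(C) = C² + C = C + C²)
(N(-82, 85/162) + Q(-106)) - 31591 = (55 - 106*(1 - 106)) - 31591 = (55 - 106*(-105)) - 31591 = (55 + 11130) - 31591 = 11185 - 31591 = -20406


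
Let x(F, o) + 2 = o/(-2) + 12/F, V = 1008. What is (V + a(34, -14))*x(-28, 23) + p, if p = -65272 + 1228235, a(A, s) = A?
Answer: 8039146/7 ≈ 1.1485e+6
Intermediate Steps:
x(F, o) = -2 + 12/F - o/2 (x(F, o) = -2 + (o/(-2) + 12/F) = -2 + (o*(-½) + 12/F) = -2 + (-o/2 + 12/F) = -2 + (12/F - o/2) = -2 + 12/F - o/2)
p = 1162963
(V + a(34, -14))*x(-28, 23) + p = (1008 + 34)*(-2 + 12/(-28) - ½*23) + 1162963 = 1042*(-2 + 12*(-1/28) - 23/2) + 1162963 = 1042*(-2 - 3/7 - 23/2) + 1162963 = 1042*(-195/14) + 1162963 = -101595/7 + 1162963 = 8039146/7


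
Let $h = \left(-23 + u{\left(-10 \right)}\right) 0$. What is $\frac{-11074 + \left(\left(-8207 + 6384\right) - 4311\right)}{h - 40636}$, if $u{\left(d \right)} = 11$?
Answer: $\frac{4302}{10159} \approx 0.42347$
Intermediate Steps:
$h = 0$ ($h = \left(-23 + 11\right) 0 = \left(-12\right) 0 = 0$)
$\frac{-11074 + \left(\left(-8207 + 6384\right) - 4311\right)}{h - 40636} = \frac{-11074 + \left(\left(-8207 + 6384\right) - 4311\right)}{0 - 40636} = \frac{-11074 - 6134}{-40636} = \left(-11074 - 6134\right) \left(- \frac{1}{40636}\right) = \left(-17208\right) \left(- \frac{1}{40636}\right) = \frac{4302}{10159}$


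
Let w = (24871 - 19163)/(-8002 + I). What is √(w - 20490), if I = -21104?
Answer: 4*I*√615024762/693 ≈ 143.14*I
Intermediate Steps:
w = -2854/14553 (w = (24871 - 19163)/(-8002 - 21104) = 5708/(-29106) = 5708*(-1/29106) = -2854/14553 ≈ -0.19611)
√(w - 20490) = √(-2854/14553 - 20490) = √(-298193824/14553) = 4*I*√615024762/693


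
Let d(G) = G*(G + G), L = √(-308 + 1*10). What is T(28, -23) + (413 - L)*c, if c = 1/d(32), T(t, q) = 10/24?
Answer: 3799/6144 - I*√298/2048 ≈ 0.61833 - 0.008429*I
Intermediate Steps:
T(t, q) = 5/12 (T(t, q) = 10*(1/24) = 5/12)
L = I*√298 (L = √(-308 + 10) = √(-298) = I*√298 ≈ 17.263*I)
d(G) = 2*G² (d(G) = G*(2*G) = 2*G²)
c = 1/2048 (c = 1/(2*32²) = 1/(2*1024) = 1/2048 ≈ 0.00048828)
T(28, -23) + (413 - L)*c = 5/12 + (413 - I*√298)*(1/2048) = 5/12 + (413/2048 - I*√298/2048) = 3799/6144 - I*√298/2048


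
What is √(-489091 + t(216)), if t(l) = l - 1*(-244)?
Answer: I*√488631 ≈ 699.02*I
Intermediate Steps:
t(l) = 244 + l (t(l) = l + 244 = 244 + l)
√(-489091 + t(216)) = √(-489091 + (244 + 216)) = √(-489091 + 460) = √(-488631) = I*√488631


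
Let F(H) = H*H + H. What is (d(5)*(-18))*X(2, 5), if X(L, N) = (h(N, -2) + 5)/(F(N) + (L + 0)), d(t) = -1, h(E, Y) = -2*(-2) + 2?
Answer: 99/16 ≈ 6.1875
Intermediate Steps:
h(E, Y) = 6 (h(E, Y) = 4 + 2 = 6)
F(H) = H + H**2 (F(H) = H**2 + H = H + H**2)
X(L, N) = 11/(L + N*(1 + N)) (X(L, N) = (6 + 5)/(N*(1 + N) + (L + 0)) = 11/(N*(1 + N) + L) = 11/(L + N*(1 + N)))
(d(5)*(-18))*X(2, 5) = (-1*(-18))*(11/(2 + 5*(1 + 5))) = 18*(11/(2 + 5*6)) = 18*(11/(2 + 30)) = 18*(11/32) = 99/16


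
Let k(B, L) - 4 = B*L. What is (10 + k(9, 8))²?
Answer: 7396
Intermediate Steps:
k(B, L) = 4 + B*L
(10 + k(9, 8))² = (10 + (4 + 9*8))² = (10 + (4 + 72))² = (10 + 76)² = 86² = 7396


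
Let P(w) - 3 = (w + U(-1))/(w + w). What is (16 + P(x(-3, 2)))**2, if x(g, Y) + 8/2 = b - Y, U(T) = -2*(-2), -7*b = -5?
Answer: 2002225/5476 ≈ 365.64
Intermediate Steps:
b = 5/7 (b = -1/7*(-5) = 5/7 ≈ 0.71429)
U(T) = 4
x(g, Y) = -23/7 - Y (x(g, Y) = -4 + (5/7 - Y) = -23/7 - Y)
P(w) = 3 + (4 + w)/(2*w) (P(w) = 3 + (w + 4)/(w + w) = 3 + (4 + w)/((2*w)) = 3 + (4 + w)*(1/(2*w)) = 3 + (4 + w)/(2*w))
(16 + P(x(-3, 2)))**2 = (16 + (7/2 + 2/(-23/7 - 1*2)))**2 = (16 + (7/2 + 2/(-23/7 - 2)))**2 = (16 + (7/2 + 2/(-37/7)))**2 = (16 + (7/2 + 2*(-7/37)))**2 = (16 + (7/2 - 14/37))**2 = (16 + 231/74)**2 = (1415/74)**2 = 2002225/5476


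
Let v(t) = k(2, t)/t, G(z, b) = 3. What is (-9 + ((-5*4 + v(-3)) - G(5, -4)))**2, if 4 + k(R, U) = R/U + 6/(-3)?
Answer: 71824/81 ≈ 886.72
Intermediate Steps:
k(R, U) = -6 + R/U (k(R, U) = -4 + (R/U + 6/(-3)) = -4 + (R/U + 6*(-1/3)) = -4 + (R/U - 2) = -4 + (-2 + R/U) = -6 + R/U)
v(t) = (-6 + 2/t)/t
(-9 + ((-5*4 + v(-3)) - G(5, -4)))**2 = (-9 + ((-5*4 + 2*(1 - 3*(-3))/(-3)**2) - 1*3))**2 = (-9 + ((-20 + 2*(1/9)*(1 + 9)) - 3))**2 = (-9 + ((-20 + 2*(1/9)*10) - 3))**2 = (-9 + ((-20 + 20/9) - 3))**2 = (-9 + (-160/9 - 3))**2 = (-9 - 187/9)**2 = (-268/9)**2 = 71824/81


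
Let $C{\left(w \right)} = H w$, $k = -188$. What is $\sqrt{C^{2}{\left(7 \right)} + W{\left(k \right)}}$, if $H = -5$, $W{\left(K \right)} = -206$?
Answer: $\sqrt{1019} \approx 31.922$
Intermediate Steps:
$C{\left(w \right)} = - 5 w$
$\sqrt{C^{2}{\left(7 \right)} + W{\left(k \right)}} = \sqrt{\left(\left(-5\right) 7\right)^{2} - 206} = \sqrt{\left(-35\right)^{2} - 206} = \sqrt{1225 - 206} = \sqrt{1019}$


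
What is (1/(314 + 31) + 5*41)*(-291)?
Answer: -6860422/115 ≈ -59656.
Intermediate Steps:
(1/(314 + 31) + 5*41)*(-291) = (1/345 + 205)*(-291) = (70726/345)*(-291) = -6860422/115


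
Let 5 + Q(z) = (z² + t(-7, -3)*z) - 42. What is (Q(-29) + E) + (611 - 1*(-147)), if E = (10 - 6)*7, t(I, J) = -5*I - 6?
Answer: 739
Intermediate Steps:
t(I, J) = -6 - 5*I
Q(z) = -47 + z² + 29*z (Q(z) = -5 + ((z² + (-6 - 5*(-7))*z) - 42) = -5 + ((z² + (-6 + 35)*z) - 42) = -5 + ((z² + 29*z) - 42) = -5 + (-42 + z² + 29*z) = -47 + z² + 29*z)
E = 28 (E = 4*7 = 28)
(Q(-29) + E) + (611 - 1*(-147)) = ((-47 + (-29)² + 29*(-29)) + 28) + (611 - 1*(-147)) = ((-47 + 841 - 841) + 28) + (611 + 147) = (-47 + 28) + 758 = -19 + 758 = 739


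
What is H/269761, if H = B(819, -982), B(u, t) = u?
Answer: 819/269761 ≈ 0.0030360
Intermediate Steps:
H = 819
H/269761 = 819/269761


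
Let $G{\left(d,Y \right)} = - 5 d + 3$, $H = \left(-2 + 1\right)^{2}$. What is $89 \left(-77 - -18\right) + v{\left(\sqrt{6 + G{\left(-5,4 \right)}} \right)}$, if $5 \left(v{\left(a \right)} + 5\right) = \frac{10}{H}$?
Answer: $-5254$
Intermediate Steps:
$H = 1$ ($H = \left(-1\right)^{2} = 1$)
$G{\left(d,Y \right)} = 3 - 5 d$
$v{\left(a \right)} = -3$ ($v{\left(a \right)} = -5 + \frac{10 \cdot 1^{-1}}{5} = -5 + \frac{10 \cdot 1}{5} = -5 + \frac{1}{5} \cdot 10 = -5 + 2 = -3$)
$89 \left(-77 - -18\right) + v{\left(\sqrt{6 + G{\left(-5,4 \right)}} \right)} = 89 \left(-77 - -18\right) - 3 = 89 \left(-77 + 18\right) - 3 = 89 \left(-59\right) - 3 = -5251 - 3 = -5254$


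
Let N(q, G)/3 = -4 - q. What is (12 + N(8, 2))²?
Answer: 576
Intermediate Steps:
N(q, G) = -12 - 3*q (N(q, G) = 3*(-4 - q) = -12 - 3*q)
(12 + N(8, 2))² = (12 + (-12 - 3*8))² = (12 + (-12 - 24))² = (12 - 36)² = (-24)² = 576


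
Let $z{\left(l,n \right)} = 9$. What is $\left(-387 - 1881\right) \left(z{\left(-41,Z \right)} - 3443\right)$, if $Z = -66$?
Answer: $7788312$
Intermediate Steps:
$\left(-387 - 1881\right) \left(z{\left(-41,Z \right)} - 3443\right) = \left(-387 - 1881\right) \left(9 - 3443\right) = \left(-2268\right) \left(-3434\right) = 7788312$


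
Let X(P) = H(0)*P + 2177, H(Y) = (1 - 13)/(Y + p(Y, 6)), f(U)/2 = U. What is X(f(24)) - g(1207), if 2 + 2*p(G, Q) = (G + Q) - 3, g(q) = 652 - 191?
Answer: 564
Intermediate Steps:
f(U) = 2*U
g(q) = 461
p(G, Q) = -5/2 + G/2 + Q/2 (p(G, Q) = -1 + ((G + Q) - 3)/2 = -1 + (-3 + G + Q)/2 = -1 + (-3/2 + G/2 + Q/2) = -5/2 + G/2 + Q/2)
H(Y) = -12/(½ + 3*Y/2) (H(Y) = (1 - 13)/(Y + (-5/2 + Y/2 + (½)*6)) = -12/(Y + (-5/2 + Y/2 + 3)) = -12/(Y + (½ + Y/2)) = -12/(½ + 3*Y/2))
X(P) = 2177 - 24*P (X(P) = (-24/(1 + 3*0))*P + 2177 = (-24/(1 + 0))*P + 2177 = (-24/1)*P + 2177 = (-24*1)*P + 2177 = -24*P + 2177 = 2177 - 24*P)
X(f(24)) - g(1207) = (2177 - 48*24) - 1*461 = (2177 - 24*48) - 461 = (2177 - 1152) - 461 = 1025 - 461 = 564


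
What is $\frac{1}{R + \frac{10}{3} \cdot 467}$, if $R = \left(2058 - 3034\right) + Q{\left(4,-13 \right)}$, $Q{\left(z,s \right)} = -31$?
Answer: $\frac{3}{1649} \approx 0.0018193$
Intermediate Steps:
$R = -1007$ ($R = \left(2058 - 3034\right) - 31 = -976 - 31 = -1007$)
$\frac{1}{R + \frac{10}{3} \cdot 467} = \frac{1}{-1007 + \frac{10}{3} \cdot 467} = \frac{1}{-1007 + \frac{4670}{3}} = \frac{1}{\frac{1649}{3}} = \frac{3}{1649}$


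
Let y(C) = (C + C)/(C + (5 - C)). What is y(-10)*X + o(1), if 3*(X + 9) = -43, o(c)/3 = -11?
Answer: 181/3 ≈ 60.333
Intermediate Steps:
o(c) = -33 (o(c) = 3*(-11) = -33)
X = -70/3 (X = -9 + (1/3)*(-43) = -9 - 43/3 = -70/3 ≈ -23.333)
y(C) = 2*C/5 (y(C) = (2*C)/5 = (2*C)*(1/5) = 2*C/5)
y(-10)*X + o(1) = ((2/5)*(-10))*(-70/3) - 33 = -4*(-70/3) - 33 = 280/3 - 33 = 181/3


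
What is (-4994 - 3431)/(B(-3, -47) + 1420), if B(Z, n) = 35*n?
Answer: 337/9 ≈ 37.444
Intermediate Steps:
(-4994 - 3431)/(B(-3, -47) + 1420) = (-4994 - 3431)/(35*(-47) + 1420) = -8425/(-1645 + 1420) = -8425/(-225) = -8425*(-1/225) = 337/9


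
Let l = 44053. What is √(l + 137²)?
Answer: √62822 ≈ 250.64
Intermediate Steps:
√(l + 137²) = √(44053 + 137²) = √(44053 + 18769) = √62822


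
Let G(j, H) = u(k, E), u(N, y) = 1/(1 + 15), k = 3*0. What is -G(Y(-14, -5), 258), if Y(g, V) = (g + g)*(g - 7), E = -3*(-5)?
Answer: -1/16 ≈ -0.062500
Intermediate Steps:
k = 0
E = 15
Y(g, V) = 2*g*(-7 + g) (Y(g, V) = (2*g)*(-7 + g) = 2*g*(-7 + g))
u(N, y) = 1/16
G(j, H) = 1/16
-G(Y(-14, -5), 258) = -1*1/16 = -1/16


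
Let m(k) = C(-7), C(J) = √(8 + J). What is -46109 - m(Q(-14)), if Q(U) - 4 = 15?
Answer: -46110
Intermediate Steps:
Q(U) = 19 (Q(U) = 4 + 15 = 19)
m(k) = 1 (m(k) = √(8 - 7) = √1 = 1)
-46109 - m(Q(-14)) = -46109 - 1*1 = -46109 - 1 = -46110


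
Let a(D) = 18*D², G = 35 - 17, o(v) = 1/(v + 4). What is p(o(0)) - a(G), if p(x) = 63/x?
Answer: -5580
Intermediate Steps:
o(v) = 1/(4 + v)
G = 18
p(o(0)) - a(G) = 63/(1/(4 + 0)) - 18*18² = 63/(1/4) - 18*324 = 63/(¼) - 1*5832 = 63*4 - 5832 = 252 - 5832 = -5580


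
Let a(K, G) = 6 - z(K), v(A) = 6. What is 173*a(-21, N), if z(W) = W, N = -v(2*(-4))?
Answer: 4671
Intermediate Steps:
N = -6 (N = -1*6 = -6)
a(K, G) = 6 - K
173*a(-21, N) = 173*(6 - 1*(-21)) = 173*(6 + 21) = 173*27 = 4671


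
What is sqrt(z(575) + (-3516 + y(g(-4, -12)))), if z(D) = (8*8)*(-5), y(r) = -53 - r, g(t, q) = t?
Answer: I*sqrt(3885) ≈ 62.33*I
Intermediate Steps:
z(D) = -320 (z(D) = 64*(-5) = -320)
sqrt(z(575) + (-3516 + y(g(-4, -12)))) = sqrt(-320 + (-3516 + (-53 - 1*(-4)))) = sqrt(-320 + (-3516 + (-53 + 4))) = sqrt(-320 + (-3516 - 49)) = sqrt(-320 - 3565) = sqrt(-3885) = I*sqrt(3885)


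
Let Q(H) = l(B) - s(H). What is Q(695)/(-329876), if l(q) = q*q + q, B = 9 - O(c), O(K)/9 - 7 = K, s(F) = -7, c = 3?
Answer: -6487/329876 ≈ -0.019665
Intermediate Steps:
O(K) = 63 + 9*K
B = -81 (B = 9 - (63 + 9*3) = 9 - (63 + 27) = 9 - 1*90 = 9 - 90 = -81)
l(q) = q + q² (l(q) = q² + q = q + q²)
Q(H) = 6487 (Q(H) = -81*(1 - 81) - 1*(-7) = -81*(-80) + 7 = 6480 + 7 = 6487)
Q(695)/(-329876) = 6487/(-329876) = 6487*(-1/329876) = -6487/329876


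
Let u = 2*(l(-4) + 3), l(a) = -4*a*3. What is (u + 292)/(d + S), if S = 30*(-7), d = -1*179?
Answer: -394/389 ≈ -1.0129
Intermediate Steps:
d = -179
l(a) = -12*a
u = 102 (u = 2*(-12*(-4) + 3) = 2*(48 + 3) = 2*51 = 102)
S = -210
(u + 292)/(d + S) = (102 + 292)/(-179 - 210) = 394/(-389) = 394*(-1/389) = -394/389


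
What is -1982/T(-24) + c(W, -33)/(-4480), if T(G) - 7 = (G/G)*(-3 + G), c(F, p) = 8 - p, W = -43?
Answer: 443927/4480 ≈ 99.091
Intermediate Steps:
T(G) = 4 + G (T(G) = 7 + (G/G)*(-3 + G) = 7 + 1*(-3 + G) = 7 + (-3 + G) = 4 + G)
-1982/T(-24) + c(W, -33)/(-4480) = -1982/(4 - 24) + (8 - 1*(-33))/(-4480) = -1982/(-20) + (8 + 33)*(-1/4480) = -1982*(-1/20) + 41*(-1/4480) = 991/10 - 41/4480 = 443927/4480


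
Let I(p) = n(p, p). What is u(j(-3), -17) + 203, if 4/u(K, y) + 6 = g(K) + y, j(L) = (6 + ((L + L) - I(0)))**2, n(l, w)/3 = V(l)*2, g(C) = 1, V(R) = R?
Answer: 2231/11 ≈ 202.82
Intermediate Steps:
n(l, w) = 6*l (n(l, w) = 3*(l*2) = 3*(2*l) = 6*l)
I(p) = 6*p
j(L) = (6 + 2*L)**2 (j(L) = (6 + ((L + L) - 6*0))**2 = (6 + (2*L - 1*0))**2 = (6 + (2*L + 0))**2 = (6 + 2*L)**2)
u(K, y) = 4/(-5 + y) (u(K, y) = 4/(-6 + (1 + y)) = 4/(-5 + y))
u(j(-3), -17) + 203 = 4/(-5 - 17) + 203 = 4/(-22) + 203 = 4*(-1/22) + 203 = -2/11 + 203 = 2231/11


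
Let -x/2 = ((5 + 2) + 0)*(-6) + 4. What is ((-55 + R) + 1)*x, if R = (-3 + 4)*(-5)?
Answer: -4484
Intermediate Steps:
R = -5 (R = 1*(-5) = -5)
x = 76 (x = -2*(((5 + 2) + 0)*(-6) + 4) = -2*((7 + 0)*(-6) + 4) = -2*(7*(-6) + 4) = -2*(-42 + 4) = -2*(-38) = 76)
((-55 + R) + 1)*x = ((-55 - 5) + 1)*76 = (-60 + 1)*76 = -59*76 = -4484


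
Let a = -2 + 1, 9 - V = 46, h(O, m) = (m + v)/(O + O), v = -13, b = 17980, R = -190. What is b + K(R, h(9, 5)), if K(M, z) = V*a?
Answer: 18017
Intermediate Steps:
h(O, m) = (-13 + m)/(2*O) (h(O, m) = (m - 13)/(O + O) = (-13 + m)/((2*O)) = (-13 + m)*(1/(2*O)) = (-13 + m)/(2*O))
V = -37 (V = 9 - 1*46 = 9 - 46 = -37)
a = -1
K(M, z) = 37 (K(M, z) = -37*(-1) = 37)
b + K(R, h(9, 5)) = 17980 + 37 = 18017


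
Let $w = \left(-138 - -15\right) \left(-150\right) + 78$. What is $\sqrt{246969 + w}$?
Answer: $\sqrt{265497} \approx 515.26$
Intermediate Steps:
$w = 18528$ ($w = \left(-138 + 15\right) \left(-150\right) + 78 = \left(-123\right) \left(-150\right) + 78 = 18450 + 78 = 18528$)
$\sqrt{246969 + w} = \sqrt{246969 + 18528} = \sqrt{265497}$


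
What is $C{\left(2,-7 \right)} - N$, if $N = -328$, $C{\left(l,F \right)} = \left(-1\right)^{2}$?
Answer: $329$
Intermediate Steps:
$C{\left(l,F \right)} = 1$
$C{\left(2,-7 \right)} - N = 1 - -328 = 1 + 328 = 329$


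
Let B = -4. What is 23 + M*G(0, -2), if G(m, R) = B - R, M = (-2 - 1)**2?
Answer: 5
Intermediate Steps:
M = 9 (M = (-3)**2 = 9)
G(m, R) = -4 - R
23 + M*G(0, -2) = 23 + 9*(-4 - 1*(-2)) = 23 + 9*(-4 + 2) = 23 + 9*(-2) = 23 - 18 = 5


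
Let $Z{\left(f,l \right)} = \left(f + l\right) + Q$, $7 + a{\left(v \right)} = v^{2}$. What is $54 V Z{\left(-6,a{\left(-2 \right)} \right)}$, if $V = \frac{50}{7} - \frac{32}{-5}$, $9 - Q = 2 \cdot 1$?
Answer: $- \frac{51192}{35} \approx -1462.6$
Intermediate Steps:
$Q = 7$ ($Q = 9 - 2 \cdot 1 = 9 - 2 = 7$)
$a{\left(v \right)} = -7 + v^{2}$
$V = \frac{474}{35}$ ($V = 50 \cdot \frac{1}{7} - - \frac{32}{5} = \frac{50}{7} + \frac{32}{5} = \frac{474}{35} \approx 13.543$)
$Z{\left(f,l \right)} = 7 + f + l$ ($Z{\left(f,l \right)} = \left(f + l\right) + 7 = 7 + f + l$)
$54 V Z{\left(-6,a{\left(-2 \right)} \right)} = 54 \cdot \frac{474}{35} \left(7 - 6 - \left(7 - \left(-2\right)^{2}\right)\right) = \frac{25596 \left(7 - 6 + \left(-7 + 4\right)\right)}{35} = \frac{25596 \left(7 - 6 - 3\right)}{35} = \frac{25596}{35} \left(-2\right) = - \frac{51192}{35}$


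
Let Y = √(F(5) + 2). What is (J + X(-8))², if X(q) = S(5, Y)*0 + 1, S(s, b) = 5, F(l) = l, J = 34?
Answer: 1225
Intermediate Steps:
Y = √7 (Y = √(5 + 2) = √7 ≈ 2.6458)
X(q) = 1 (X(q) = 5*0 + 1 = 0 + 1 = 1)
(J + X(-8))² = (34 + 1)² = 35² = 1225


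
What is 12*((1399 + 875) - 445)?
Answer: 21948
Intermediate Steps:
12*((1399 + 875) - 445) = 12*(2274 - 445) = 12*1829 = 21948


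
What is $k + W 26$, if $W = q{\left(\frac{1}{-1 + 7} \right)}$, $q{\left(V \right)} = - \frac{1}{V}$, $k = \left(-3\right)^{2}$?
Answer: $-147$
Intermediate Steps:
$k = 9$
$W = -6$ ($W = - \frac{1}{\frac{1}{-1 + 7}} = - \frac{1}{\frac{1}{6}} = \left(-1\right) 6 = -6$)
$k + W 26 = 9 - 156 = -147$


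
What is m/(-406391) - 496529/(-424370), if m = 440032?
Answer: 15048536999/172460148670 ≈ 0.087258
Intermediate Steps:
m/(-406391) - 496529/(-424370) = 440032/(-406391) - 496529/(-424370) = 440032*(-1/406391) - 496529*(-1/424370) = -440032/406391 + 496529/424370 = 15048536999/172460148670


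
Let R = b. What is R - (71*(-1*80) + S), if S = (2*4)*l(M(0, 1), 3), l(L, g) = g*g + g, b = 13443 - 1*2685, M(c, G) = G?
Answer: 16342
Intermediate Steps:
b = 10758 (b = 13443 - 2685 = 10758)
l(L, g) = g + g**2 (l(L, g) = g**2 + g = g + g**2)
R = 10758
S = 96 (S = (2*4)*(3*(1 + 3)) = 8*(3*4) = 8*12 = 96)
R - (71*(-1*80) + S) = 10758 - (71*(-1*80) + 96) = 10758 - (71*(-80) + 96) = 10758 - (-5680 + 96) = 10758 - 1*(-5584) = 10758 + 5584 = 16342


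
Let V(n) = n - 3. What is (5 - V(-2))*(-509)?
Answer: -5090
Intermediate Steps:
V(n) = -3 + n
(5 - V(-2))*(-509) = (5 - (-3 - 2))*(-509) = (5 - 1*(-5))*(-509) = (5 + 5)*(-509) = 10*(-509) = -5090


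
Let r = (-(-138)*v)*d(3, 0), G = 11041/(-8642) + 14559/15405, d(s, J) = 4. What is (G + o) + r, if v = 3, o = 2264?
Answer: 173941790491/44376670 ≈ 3919.7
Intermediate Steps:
G = -14755909/44376670 (G = 11041*(-1/8642) + 14559*(1/15405) = -11041/8642 + 4853/5135 = -14755909/44376670 ≈ -0.33251)
r = 1656 (r = -(-138)*3*4 = -23*(-18)*4 = 414*4 = 1656)
(G + o) + r = (-14755909/44376670 + 2264) + 1656 = 100454024971/44376670 + 1656 = 173941790491/44376670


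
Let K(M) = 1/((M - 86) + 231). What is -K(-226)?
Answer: 1/81 ≈ 0.012346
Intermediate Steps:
K(M) = 1/(145 + M) (K(M) = 1/((-86 + M) + 231) = 1/(145 + M))
-K(-226) = -1/(145 - 226) = -1/(-81) = -1*(-1/81) = 1/81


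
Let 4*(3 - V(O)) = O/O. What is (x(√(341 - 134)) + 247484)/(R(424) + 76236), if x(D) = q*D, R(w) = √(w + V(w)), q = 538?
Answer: 25156253632/7749236359 - 494968*√1707/23247709077 - 1076*√39261/7749236359 + 164059872*√23/7749236359 ≈ 3.3469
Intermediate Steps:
V(O) = 11/4 (V(O) = 3 - O/(4*O) = 3 - ¼*1 = 3 - ¼ = 11/4)
R(w) = √(11/4 + w) (R(w) = √(w + 11/4) = √(11/4 + w))
x(D) = 538*D
(x(√(341 - 134)) + 247484)/(R(424) + 76236) = (538*√(341 - 134) + 247484)/(√(11 + 4*424)/2 + 76236) = (538*√207 + 247484)/(√(11 + 1696)/2 + 76236) = (538*(3*√23) + 247484)/(√1707/2 + 76236) = (1614*√23 + 247484)/(76236 + √1707/2) = (247484 + 1614*√23)/(76236 + √1707/2)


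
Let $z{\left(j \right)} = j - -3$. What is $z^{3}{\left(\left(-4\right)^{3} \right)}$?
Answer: $-226981$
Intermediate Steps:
$z{\left(j \right)} = 3 + j$ ($z{\left(j \right)} = j + 3 = 3 + j$)
$z^{3}{\left(\left(-4\right)^{3} \right)} = \left(3 + \left(-4\right)^{3}\right)^{3} = \left(3 - 64\right)^{3} = \left(-61\right)^{3} = -226981$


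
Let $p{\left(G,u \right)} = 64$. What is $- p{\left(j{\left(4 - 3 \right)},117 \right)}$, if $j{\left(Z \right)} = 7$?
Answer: $-64$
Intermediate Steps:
$- p{\left(j{\left(4 - 3 \right)},117 \right)} = \left(-1\right) 64 = -64$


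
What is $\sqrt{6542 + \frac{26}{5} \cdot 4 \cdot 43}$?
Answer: $\frac{\sqrt{185910}}{5} \approx 86.235$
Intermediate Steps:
$\sqrt{6542 + \frac{26}{5} \cdot 4 \cdot 43} = \sqrt{6542 + \frac{104}{5} \cdot 43} = \sqrt{6542 + \frac{4472}{5}} = \sqrt{\frac{37182}{5}} = \frac{\sqrt{185910}}{5}$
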